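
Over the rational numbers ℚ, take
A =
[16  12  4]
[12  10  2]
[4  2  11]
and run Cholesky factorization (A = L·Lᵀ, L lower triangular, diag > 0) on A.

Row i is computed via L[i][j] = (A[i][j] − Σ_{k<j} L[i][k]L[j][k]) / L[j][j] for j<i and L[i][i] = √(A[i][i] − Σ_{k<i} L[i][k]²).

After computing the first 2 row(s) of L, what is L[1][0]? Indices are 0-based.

Step 1: L[0][0] = √(16) = 4.
  L[1][0] = (12) / L[0][0] = 3.
Step 2: L[1][1] = √(1) = 1.

L[1][0] = 3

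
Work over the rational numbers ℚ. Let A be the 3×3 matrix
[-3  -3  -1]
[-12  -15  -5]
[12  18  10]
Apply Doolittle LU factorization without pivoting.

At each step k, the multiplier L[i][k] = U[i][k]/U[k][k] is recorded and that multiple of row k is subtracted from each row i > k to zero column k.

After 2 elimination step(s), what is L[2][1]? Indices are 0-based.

L[2][1] = -2

Step 1: pivot at (0,0) is -3.
  row1 ← row1 − (4)·row0  ⇒  L[1][0]=4, U row1=(0, -3, -1)
  row2 ← row2 − (-4)·row0  ⇒  L[2][0]=-4, U row2=(0, 6, 6)
Step 2: pivot at (1,1) is -3.
  row2 ← row2 − (-2)·row1  ⇒  L[2][1]=-2, U row2=(0, 0, 4)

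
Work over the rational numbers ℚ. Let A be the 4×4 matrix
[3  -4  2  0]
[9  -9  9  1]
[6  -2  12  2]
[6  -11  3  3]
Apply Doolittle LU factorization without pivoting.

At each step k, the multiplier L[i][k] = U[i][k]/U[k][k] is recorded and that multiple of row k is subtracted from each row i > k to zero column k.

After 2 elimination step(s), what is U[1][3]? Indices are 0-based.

U[1][3] = 1

[col 0] pivot 3
  R1 -= 3*R0 → (0, 3, 3, 1)  (L[1][0] := 3)
  R2 -= 2*R0 → (0, 6, 8, 2)  (L[2][0] := 2)
  R3 -= 2*R0 → (0, -3, -1, 3)  (L[3][0] := 2)
[col 1] pivot 3
  R2 -= 2*R1 → (0, 0, 2, 0)  (L[2][1] := 2)
  R3 -= -1*R1 → (0, 0, 2, 4)  (L[3][1] := -1)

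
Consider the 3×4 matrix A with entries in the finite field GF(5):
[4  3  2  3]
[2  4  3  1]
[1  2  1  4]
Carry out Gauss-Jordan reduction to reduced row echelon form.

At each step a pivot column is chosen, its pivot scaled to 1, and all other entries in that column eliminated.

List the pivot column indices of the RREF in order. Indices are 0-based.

step 1: normalize row 0 (÷4) = (1, 2, 3, 2)
  row 1: subtract 2×row0 = (0, 0, 2, 2)
  row 2: subtract 1×row0 = (0, 0, 3, 2)
skip col 1 (zero from row 1)
step 2: normalize row 1 (÷2) = (0, 0, 1, 1)
  row 0: subtract 3×row1 = (1, 2, 0, 4)
  row 2: subtract 3×row1 = (0, 0, 0, 4)
step 3: normalize row 2 (÷4) = (0, 0, 0, 1)
  row 0: subtract 4×row2 = (1, 2, 0, 0)
  row 1: subtract 1×row2 = (0, 0, 1, 0)

pivot columns: 0, 2, 3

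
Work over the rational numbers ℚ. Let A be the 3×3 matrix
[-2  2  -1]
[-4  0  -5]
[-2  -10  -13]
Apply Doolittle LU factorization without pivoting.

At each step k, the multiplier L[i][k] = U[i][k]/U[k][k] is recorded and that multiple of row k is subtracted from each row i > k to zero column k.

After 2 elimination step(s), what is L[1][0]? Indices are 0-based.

k=0: U[0][0]=-2
  eliminate (1,0): mult=2, new row 1: (0, -4, -3); set L[1][0]=2
  eliminate (2,0): mult=1, new row 2: (0, -12, -12); set L[2][0]=1
k=1: U[1][1]=-4
  eliminate (2,1): mult=3, new row 2: (0, 0, -3); set L[2][1]=3

L[1][0] = 2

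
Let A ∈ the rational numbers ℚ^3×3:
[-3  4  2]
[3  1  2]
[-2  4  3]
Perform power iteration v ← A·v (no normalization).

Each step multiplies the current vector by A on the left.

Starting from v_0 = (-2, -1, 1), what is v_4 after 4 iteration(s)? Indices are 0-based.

v_0 = (-2, -1, 1).
v_1 = A·v_0 = (4, -5, 3).
v_2 = A·v_1 = (-26, 13, -19).
v_3 = A·v_2 = (92, -103, 47).
v_4 = A·v_3 = (-594, 267, -455).

v_4 = (-594, 267, -455)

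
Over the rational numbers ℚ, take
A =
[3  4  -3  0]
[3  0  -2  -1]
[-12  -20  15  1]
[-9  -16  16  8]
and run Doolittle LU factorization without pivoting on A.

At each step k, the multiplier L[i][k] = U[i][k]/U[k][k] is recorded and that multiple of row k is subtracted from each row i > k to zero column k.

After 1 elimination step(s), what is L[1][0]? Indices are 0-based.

L[1][0] = 1

[col 0] pivot 3
  R1 -= 1*R0 → (0, -4, 1, -1)  (L[1][0] := 1)
  R2 -= -4*R0 → (0, -4, 3, 1)  (L[2][0] := -4)
  R3 -= -3*R0 → (0, -4, 7, 8)  (L[3][0] := -3)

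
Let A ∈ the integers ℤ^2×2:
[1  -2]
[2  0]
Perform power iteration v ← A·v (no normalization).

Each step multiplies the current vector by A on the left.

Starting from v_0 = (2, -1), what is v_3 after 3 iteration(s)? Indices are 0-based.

v_0 = (2, -1).
v_1 = A·v_0 = (4, 4).
v_2 = A·v_1 = (-4, 8).
v_3 = A·v_2 = (-20, -8).

v_3 = (-20, -8)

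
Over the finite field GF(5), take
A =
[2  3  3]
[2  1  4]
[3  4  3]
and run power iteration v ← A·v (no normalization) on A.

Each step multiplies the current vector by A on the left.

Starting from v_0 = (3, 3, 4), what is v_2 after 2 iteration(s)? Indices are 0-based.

v_2 = (3, 1, 0)

v_0 = (3, 3, 4).
v_1 = A·v_0 = (2, 0, 3).
v_2 = A·v_1 = (3, 1, 0).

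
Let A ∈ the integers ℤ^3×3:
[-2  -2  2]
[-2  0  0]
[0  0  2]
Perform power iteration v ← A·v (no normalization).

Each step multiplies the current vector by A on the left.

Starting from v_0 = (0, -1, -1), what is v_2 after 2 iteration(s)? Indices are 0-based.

v_2 = (-4, 0, -4)

v_0 = (0, -1, -1).
v_1 = A·v_0 = (0, 0, -2).
v_2 = A·v_1 = (-4, 0, -4).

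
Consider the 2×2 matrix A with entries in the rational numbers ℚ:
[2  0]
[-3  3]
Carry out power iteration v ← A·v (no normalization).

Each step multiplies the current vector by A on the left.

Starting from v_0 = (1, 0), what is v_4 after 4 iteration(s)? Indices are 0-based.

v_0 = (1, 0).
v_1 = A·v_0 = (2, -3).
v_2 = A·v_1 = (4, -15).
v_3 = A·v_2 = (8, -57).
v_4 = A·v_3 = (16, -195).

v_4 = (16, -195)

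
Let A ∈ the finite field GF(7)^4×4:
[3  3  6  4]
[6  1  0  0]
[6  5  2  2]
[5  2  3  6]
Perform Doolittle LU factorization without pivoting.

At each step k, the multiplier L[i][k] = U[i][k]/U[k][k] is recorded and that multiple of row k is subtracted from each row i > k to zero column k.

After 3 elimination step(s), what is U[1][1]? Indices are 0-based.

U[1][1] = 2

k=0: U[0][0]=3
  eliminate (1,0): mult=2, new row 1: (0, 2, 2, 6); set L[1][0]=2
  eliminate (2,0): mult=2, new row 2: (0, 6, 4, 1); set L[2][0]=2
  eliminate (3,0): mult=4, new row 3: (0, 4, 0, 4); set L[3][0]=4
k=1: U[1][1]=2
  eliminate (2,1): mult=3, new row 2: (0, 0, 5, 4); set L[2][1]=3
  eliminate (3,1): mult=2, new row 3: (0, 0, 3, 6); set L[3][1]=2
k=2: U[2][2]=5
  eliminate (3,2): mult=2, new row 3: (0, 0, 0, 5); set L[3][2]=2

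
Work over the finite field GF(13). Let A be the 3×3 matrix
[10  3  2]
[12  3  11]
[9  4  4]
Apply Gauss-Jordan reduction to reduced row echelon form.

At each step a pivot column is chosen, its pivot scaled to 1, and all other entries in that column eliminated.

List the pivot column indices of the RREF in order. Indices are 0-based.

pivot columns: 0, 1, 2

pivot(0,0)=10: scale R0 → (1, 12, 8)
  clear (1,0): R1 −= (12)R0 → (0, 2, 6)
  clear (2,0): R2 −= (9)R0 → (0, 0, 10)
pivot(1,1)=2: scale R1 → (0, 1, 3)
  clear (0,1): R0 −= (12)R1 → (1, 0, 11)
pivot(2,2)=10: scale R2 → (0, 0, 1)
  clear (0,2): R0 −= (11)R2 → (1, 0, 0)
  clear (1,2): R1 −= (3)R2 → (0, 1, 0)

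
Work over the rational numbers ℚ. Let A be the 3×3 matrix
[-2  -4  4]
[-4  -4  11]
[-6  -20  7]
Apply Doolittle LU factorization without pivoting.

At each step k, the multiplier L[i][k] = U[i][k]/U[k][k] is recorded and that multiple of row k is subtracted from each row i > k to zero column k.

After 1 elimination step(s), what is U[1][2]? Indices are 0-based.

[col 0] pivot -2
  R1 -= 2*R0 → (0, 4, 3)  (L[1][0] := 2)
  R2 -= 3*R0 → (0, -8, -5)  (L[2][0] := 3)

U[1][2] = 3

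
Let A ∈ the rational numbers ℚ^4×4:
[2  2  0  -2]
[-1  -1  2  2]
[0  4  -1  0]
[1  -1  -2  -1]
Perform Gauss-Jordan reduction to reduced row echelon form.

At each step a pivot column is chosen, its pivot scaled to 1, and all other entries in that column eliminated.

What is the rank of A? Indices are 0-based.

rank = 4

pivot(0,0)=2: scale R0 → (1, 1, 0, -1)
  clear (1,0): R1 −= (-1)R0 → (0, 0, 2, 1)
  clear (3,0): R3 −= (1)R0 → (0, -2, -2, 0)
pivot(1,1): swap R1↔R2
pivot(1,1)=4: scale R1 → (0, 1, -1/4, 0)
  clear (0,1): R0 −= (1)R1 → (1, 0, 1/4, -1)
  clear (3,1): R3 −= (-2)R1 → (0, 0, -5/2, 0)
pivot(2,2)=2: scale R2 → (0, 0, 1, 1/2)
  clear (0,2): R0 −= (1/4)R2 → (1, 0, 0, -9/8)
  clear (1,2): R1 −= (-1/4)R2 → (0, 1, 0, 1/8)
  clear (3,2): R3 −= (-5/2)R2 → (0, 0, 0, 5/4)
pivot(3,3)=5/4: scale R3 → (0, 0, 0, 1)
  clear (0,3): R0 −= (-9/8)R3 → (1, 0, 0, 0)
  clear (1,3): R1 −= (1/8)R3 → (0, 1, 0, 0)
  clear (2,3): R2 −= (1/2)R3 → (0, 0, 1, 0)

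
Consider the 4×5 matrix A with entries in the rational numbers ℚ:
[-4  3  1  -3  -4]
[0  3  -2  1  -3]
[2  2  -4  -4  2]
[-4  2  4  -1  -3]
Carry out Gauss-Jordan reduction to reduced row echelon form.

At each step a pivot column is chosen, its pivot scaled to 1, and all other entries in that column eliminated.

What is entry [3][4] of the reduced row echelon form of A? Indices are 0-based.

[1] R0 /= -4  ⇒  (1, -3/4, -1/4, 3/4, 1)
     R2 -= 2·R0  ⇒  (0, 7/2, -7/2, -11/2, 0)
     R3 -= -4·R0  ⇒  (0, -1, 3, 2, 1)
[2] R1 /= 3  ⇒  (0, 1, -2/3, 1/3, -1)
     R0 -= -3/4·R1  ⇒  (1, 0, -3/4, 1, 1/4)
     R2 -= 7/2·R1  ⇒  (0, 0, -7/6, -20/3, 7/2)
     R3 -= -1·R1  ⇒  (0, 0, 7/3, 7/3, 0)
[3] R2 /= -7/6  ⇒  (0, 0, 1, 40/7, -3)
     R0 -= -3/4·R2  ⇒  (1, 0, 0, 37/7, -2)
     R1 -= -2/3·R2  ⇒  (0, 1, 0, 29/7, -3)
     R3 -= 7/3·R2  ⇒  (0, 0, 0, -11, 7)
[4] R3 /= -11  ⇒  (0, 0, 0, 1, -7/11)
     R0 -= 37/7·R3  ⇒  (1, 0, 0, 0, 15/11)
     R1 -= 29/7·R3  ⇒  (0, 1, 0, 0, -4/11)
     R2 -= 40/7·R3  ⇒  (0, 0, 1, 0, 7/11)

M[3][4] = -7/11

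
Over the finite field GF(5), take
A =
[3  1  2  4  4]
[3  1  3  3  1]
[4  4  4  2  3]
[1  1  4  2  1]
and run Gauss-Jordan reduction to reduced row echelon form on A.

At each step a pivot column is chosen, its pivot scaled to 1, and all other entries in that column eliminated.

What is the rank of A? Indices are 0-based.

pivot(0,0)=3: scale R0 → (1, 2, 4, 3, 3)
  clear (1,0): R1 −= (3)R0 → (0, 0, 1, 4, 2)
  clear (2,0): R2 −= (4)R0 → (0, 1, 3, 0, 1)
  clear (3,0): R3 −= (1)R0 → (0, 4, 0, 4, 3)
pivot(1,1): swap R1↔R2
pivot(1,1)=1: scale R1 → (0, 1, 3, 0, 1)
  clear (0,1): R0 −= (2)R1 → (1, 0, 3, 3, 1)
  clear (3,1): R3 −= (4)R1 → (0, 0, 3, 4, 4)
pivot(2,2)=1: scale R2 → (0, 0, 1, 4, 2)
  clear (0,2): R0 −= (3)R2 → (1, 0, 0, 1, 0)
  clear (1,2): R1 −= (3)R2 → (0, 1, 0, 3, 0)
  clear (3,2): R3 −= (3)R2 → (0, 0, 0, 2, 3)
pivot(3,3)=2: scale R3 → (0, 0, 0, 1, 4)
  clear (0,3): R0 −= (1)R3 → (1, 0, 0, 0, 1)
  clear (1,3): R1 −= (3)R3 → (0, 1, 0, 0, 3)
  clear (2,3): R2 −= (4)R3 → (0, 0, 1, 0, 1)

rank = 4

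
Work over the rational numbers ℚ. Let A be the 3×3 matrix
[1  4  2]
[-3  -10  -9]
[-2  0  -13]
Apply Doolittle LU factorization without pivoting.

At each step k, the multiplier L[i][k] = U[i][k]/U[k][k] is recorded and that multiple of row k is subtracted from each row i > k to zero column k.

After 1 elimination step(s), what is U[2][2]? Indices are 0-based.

[col 0] pivot 1
  R1 -= -3*R0 → (0, 2, -3)  (L[1][0] := -3)
  R2 -= -2*R0 → (0, 8, -9)  (L[2][0] := -2)

U[2][2] = -9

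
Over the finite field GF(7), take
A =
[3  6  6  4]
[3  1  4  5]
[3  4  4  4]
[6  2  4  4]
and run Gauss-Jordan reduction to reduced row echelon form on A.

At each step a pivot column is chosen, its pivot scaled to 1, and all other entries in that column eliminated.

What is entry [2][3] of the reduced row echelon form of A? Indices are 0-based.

[1] R0 /= 3  ⇒  (1, 2, 2, 6)
     R1 -= 3·R0  ⇒  (0, 2, 5, 1)
     R2 -= 3·R0  ⇒  (0, 5, 5, 0)
     R3 -= 6·R0  ⇒  (0, 4, 6, 3)
[2] R1 /= 2  ⇒  (0, 1, 6, 4)
     R0 -= 2·R1  ⇒  (1, 0, 4, 5)
     R2 -= 5·R1  ⇒  (0, 0, 3, 1)
     R3 -= 4·R1  ⇒  (0, 0, 3, 1)
[3] R2 /= 3  ⇒  (0, 0, 1, 5)
     R0 -= 4·R2  ⇒  (1, 0, 0, 6)
     R1 -= 6·R2  ⇒  (0, 1, 0, 2)
     R3 -= 3·R2  ⇒  (0, 0, 0, 0)
column 3 empty below row 3

M[2][3] = 5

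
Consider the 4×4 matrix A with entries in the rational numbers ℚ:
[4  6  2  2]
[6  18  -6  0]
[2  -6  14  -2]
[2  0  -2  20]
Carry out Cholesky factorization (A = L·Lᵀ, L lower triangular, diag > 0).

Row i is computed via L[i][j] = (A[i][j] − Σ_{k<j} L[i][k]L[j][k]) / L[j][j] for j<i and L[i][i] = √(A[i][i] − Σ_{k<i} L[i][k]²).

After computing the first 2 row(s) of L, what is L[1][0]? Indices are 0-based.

L[1][0] = 3

Step 1: L[0][0] = √(4) = 2.
  L[1][0] = (6) / L[0][0] = 3.
Step 2: L[1][1] = √(9) = 3.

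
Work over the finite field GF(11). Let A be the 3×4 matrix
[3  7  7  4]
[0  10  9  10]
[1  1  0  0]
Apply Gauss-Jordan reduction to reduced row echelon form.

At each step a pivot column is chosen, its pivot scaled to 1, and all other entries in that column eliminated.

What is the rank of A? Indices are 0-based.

rank = 3

[1] R0 /= 3  ⇒  (1, 6, 6, 5)
     R2 -= 1·R0  ⇒  (0, 6, 5, 6)
[2] R1 /= 10  ⇒  (0, 1, 2, 1)
     R0 -= 6·R1  ⇒  (1, 0, 5, 10)
     R2 -= 6·R1  ⇒  (0, 0, 4, 0)
[3] R2 /= 4  ⇒  (0, 0, 1, 0)
     R0 -= 5·R2  ⇒  (1, 0, 0, 10)
     R1 -= 2·R2  ⇒  (0, 1, 0, 1)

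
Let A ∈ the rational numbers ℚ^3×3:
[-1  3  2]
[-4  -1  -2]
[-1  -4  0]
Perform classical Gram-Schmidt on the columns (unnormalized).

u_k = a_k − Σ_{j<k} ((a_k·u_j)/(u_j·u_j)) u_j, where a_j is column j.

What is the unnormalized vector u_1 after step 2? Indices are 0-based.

u_1 = (59/18, 1/9, -67/18)

Step 1: u_0 = a_0 = (-1, -4, -1).
Step 2: u_1 = a_1 − (5/18)·u_0 = (59/18, 1/9, -67/18).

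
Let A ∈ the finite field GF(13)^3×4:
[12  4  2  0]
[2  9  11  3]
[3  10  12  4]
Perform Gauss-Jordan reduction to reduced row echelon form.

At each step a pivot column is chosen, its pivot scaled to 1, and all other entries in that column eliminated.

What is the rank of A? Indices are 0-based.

pivot(0,0)=12: scale R0 → (1, 9, 11, 0)
  clear (1,0): R1 −= (2)R0 → (0, 4, 2, 3)
  clear (2,0): R2 −= (3)R0 → (0, 9, 5, 4)
pivot(1,1)=4: scale R1 → (0, 1, 7, 4)
  clear (0,1): R0 −= (9)R1 → (1, 0, 0, 3)
  clear (2,1): R2 −= (9)R1 → (0, 0, 7, 7)
pivot(2,2)=7: scale R2 → (0, 0, 1, 1)
  clear (1,2): R1 −= (7)R2 → (0, 1, 0, 10)

rank = 3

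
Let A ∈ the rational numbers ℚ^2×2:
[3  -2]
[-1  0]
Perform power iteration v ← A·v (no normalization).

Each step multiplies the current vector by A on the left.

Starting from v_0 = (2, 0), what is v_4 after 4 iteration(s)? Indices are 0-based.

v_4 = (278, -78)

v_0 = (2, 0).
v_1 = A·v_0 = (6, -2).
v_2 = A·v_1 = (22, -6).
v_3 = A·v_2 = (78, -22).
v_4 = A·v_3 = (278, -78).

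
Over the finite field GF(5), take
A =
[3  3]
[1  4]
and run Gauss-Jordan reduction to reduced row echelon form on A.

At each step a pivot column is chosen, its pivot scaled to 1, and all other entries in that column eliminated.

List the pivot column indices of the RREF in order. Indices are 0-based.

[1] R0 /= 3  ⇒  (1, 1)
     R1 -= 1·R0  ⇒  (0, 3)
[2] R1 /= 3  ⇒  (0, 1)
     R0 -= 1·R1  ⇒  (1, 0)

pivot columns: 0, 1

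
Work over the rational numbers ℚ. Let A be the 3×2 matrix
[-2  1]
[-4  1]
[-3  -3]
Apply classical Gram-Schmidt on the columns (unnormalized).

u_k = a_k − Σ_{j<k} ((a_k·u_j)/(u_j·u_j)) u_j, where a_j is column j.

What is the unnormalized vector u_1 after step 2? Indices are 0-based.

u_1 = (35/29, 41/29, -78/29)

Step 1: u_0 = a_0 = (-2, -4, -3).
Step 2: u_1 = a_1 − (3/29)·u_0 = (35/29, 41/29, -78/29).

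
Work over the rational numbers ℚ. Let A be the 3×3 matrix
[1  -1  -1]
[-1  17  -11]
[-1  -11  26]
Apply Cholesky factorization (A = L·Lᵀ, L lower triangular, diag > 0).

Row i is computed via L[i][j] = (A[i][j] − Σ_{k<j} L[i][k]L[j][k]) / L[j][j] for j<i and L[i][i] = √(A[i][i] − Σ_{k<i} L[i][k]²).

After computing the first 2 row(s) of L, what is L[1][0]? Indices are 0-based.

L[1][0] = -1

Step 1: L[0][0] = √(1) = 1.
  L[1][0] = (-1) / L[0][0] = -1.
Step 2: L[1][1] = √(16) = 4.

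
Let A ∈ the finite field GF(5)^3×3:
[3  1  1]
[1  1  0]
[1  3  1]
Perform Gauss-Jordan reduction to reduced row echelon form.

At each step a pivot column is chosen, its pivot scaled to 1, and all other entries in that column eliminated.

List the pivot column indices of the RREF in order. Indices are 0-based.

pivot(0,0)=3: scale R0 → (1, 2, 2)
  clear (1,0): R1 −= (1)R0 → (0, 4, 3)
  clear (2,0): R2 −= (1)R0 → (0, 1, 4)
pivot(1,1)=4: scale R1 → (0, 1, 2)
  clear (0,1): R0 −= (2)R1 → (1, 0, 3)
  clear (2,1): R2 −= (1)R1 → (0, 0, 2)
pivot(2,2)=2: scale R2 → (0, 0, 1)
  clear (0,2): R0 −= (3)R2 → (1, 0, 0)
  clear (1,2): R1 −= (2)R2 → (0, 1, 0)

pivot columns: 0, 1, 2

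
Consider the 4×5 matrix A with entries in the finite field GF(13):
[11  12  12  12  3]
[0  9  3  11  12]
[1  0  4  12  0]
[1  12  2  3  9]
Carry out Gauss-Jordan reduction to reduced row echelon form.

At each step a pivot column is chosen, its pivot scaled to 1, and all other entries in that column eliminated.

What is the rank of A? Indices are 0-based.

pivot(0,0)=11: scale R0 → (1, 7, 7, 7, 5)
  clear (2,0): R2 −= (1)R0 → (0, 6, 10, 5, 8)
  clear (3,0): R3 −= (1)R0 → (0, 5, 8, 9, 4)
pivot(1,1)=9: scale R1 → (0, 1, 9, 7, 10)
  clear (0,1): R0 −= (7)R1 → (1, 0, 9, 10, 0)
  clear (2,1): R2 −= (6)R1 → (0, 0, 8, 2, 0)
  clear (3,1): R3 −= (5)R1 → (0, 0, 2, 0, 6)
pivot(2,2)=8: scale R2 → (0, 0, 1, 10, 0)
  clear (0,2): R0 −= (9)R2 → (1, 0, 0, 11, 0)
  clear (1,2): R1 −= (9)R2 → (0, 1, 0, 8, 10)
  clear (3,2): R3 −= (2)R2 → (0, 0, 0, 6, 6)
pivot(3,3)=6: scale R3 → (0, 0, 0, 1, 1)
  clear (0,3): R0 −= (11)R3 → (1, 0, 0, 0, 2)
  clear (1,3): R1 −= (8)R3 → (0, 1, 0, 0, 2)
  clear (2,3): R2 −= (10)R3 → (0, 0, 1, 0, 3)

rank = 4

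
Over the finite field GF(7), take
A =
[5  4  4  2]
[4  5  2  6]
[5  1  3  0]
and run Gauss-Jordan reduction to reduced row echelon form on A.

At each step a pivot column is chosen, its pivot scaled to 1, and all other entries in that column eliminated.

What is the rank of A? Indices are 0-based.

rank = 3

pivot(0,0)=5: scale R0 → (1, 5, 5, 6)
  clear (1,0): R1 −= (4)R0 → (0, 6, 3, 3)
  clear (2,0): R2 −= (5)R0 → (0, 4, 6, 5)
pivot(1,1)=6: scale R1 → (0, 1, 4, 4)
  clear (0,1): R0 −= (5)R1 → (1, 0, 6, 0)
  clear (2,1): R2 −= (4)R1 → (0, 0, 4, 3)
pivot(2,2)=4: scale R2 → (0, 0, 1, 6)
  clear (0,2): R0 −= (6)R2 → (1, 0, 0, 6)
  clear (1,2): R1 −= (4)R2 → (0, 1, 0, 1)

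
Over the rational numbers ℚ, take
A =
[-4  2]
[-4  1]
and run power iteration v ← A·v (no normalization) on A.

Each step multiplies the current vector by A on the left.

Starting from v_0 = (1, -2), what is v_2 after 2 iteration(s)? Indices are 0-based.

v_2 = (20, 26)

v_0 = (1, -2).
v_1 = A·v_0 = (-8, -6).
v_2 = A·v_1 = (20, 26).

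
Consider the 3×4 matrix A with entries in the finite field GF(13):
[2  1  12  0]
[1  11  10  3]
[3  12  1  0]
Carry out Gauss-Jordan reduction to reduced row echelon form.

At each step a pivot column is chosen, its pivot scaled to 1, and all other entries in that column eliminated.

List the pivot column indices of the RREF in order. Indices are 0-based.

[1] R0 /= 2  ⇒  (1, 7, 6, 0)
     R1 -= 1·R0  ⇒  (0, 4, 4, 3)
     R2 -= 3·R0  ⇒  (0, 4, 9, 0)
[2] R1 /= 4  ⇒  (0, 1, 1, 4)
     R0 -= 7·R1  ⇒  (1, 0, 12, 11)
     R2 -= 4·R1  ⇒  (0, 0, 5, 10)
[3] R2 /= 5  ⇒  (0, 0, 1, 2)
     R0 -= 12·R2  ⇒  (1, 0, 0, 0)
     R1 -= 1·R2  ⇒  (0, 1, 0, 2)

pivot columns: 0, 1, 2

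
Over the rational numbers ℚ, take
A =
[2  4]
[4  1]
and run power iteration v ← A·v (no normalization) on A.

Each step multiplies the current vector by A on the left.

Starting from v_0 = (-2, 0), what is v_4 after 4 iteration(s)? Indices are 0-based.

v_0 = (-2, 0).
v_1 = A·v_0 = (-4, -8).
v_2 = A·v_1 = (-40, -24).
v_3 = A·v_2 = (-176, -184).
v_4 = A·v_3 = (-1088, -888).

v_4 = (-1088, -888)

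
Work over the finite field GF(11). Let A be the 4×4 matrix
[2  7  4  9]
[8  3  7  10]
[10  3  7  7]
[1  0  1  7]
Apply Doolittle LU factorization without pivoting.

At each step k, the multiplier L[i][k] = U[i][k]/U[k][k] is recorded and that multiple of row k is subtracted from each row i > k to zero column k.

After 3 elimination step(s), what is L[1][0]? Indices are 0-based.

Step 1: pivot at (0,0) is 2.
  row1 ← row1 − (4)·row0  ⇒  L[1][0]=4, U row1=(0, 8, 2, 7)
  row2 ← row2 − (5)·row0  ⇒  L[2][0]=5, U row2=(0, 1, 9, 6)
  row3 ← row3 − (6)·row0  ⇒  L[3][0]=6, U row3=(0, 2, 10, 8)
Step 2: pivot at (1,1) is 8.
  row2 ← row2 − (7)·row1  ⇒  L[2][1]=7, U row2=(0, 0, 6, 1)
  row3 ← row3 − (3)·row1  ⇒  L[3][1]=3, U row3=(0, 0, 4, 9)
Step 3: pivot at (2,2) is 6.
  row3 ← row3 − (8)·row2  ⇒  L[3][2]=8, U row3=(0, 0, 0, 1)

L[1][0] = 4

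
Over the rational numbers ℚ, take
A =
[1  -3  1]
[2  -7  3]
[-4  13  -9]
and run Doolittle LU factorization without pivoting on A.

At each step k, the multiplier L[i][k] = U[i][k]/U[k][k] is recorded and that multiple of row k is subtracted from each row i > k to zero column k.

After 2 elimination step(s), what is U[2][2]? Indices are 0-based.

Step 1: pivot at (0,0) is 1.
  row1 ← row1 − (2)·row0  ⇒  L[1][0]=2, U row1=(0, -1, 1)
  row2 ← row2 − (-4)·row0  ⇒  L[2][0]=-4, U row2=(0, 1, -5)
Step 2: pivot at (1,1) is -1.
  row2 ← row2 − (-1)·row1  ⇒  L[2][1]=-1, U row2=(0, 0, -4)

U[2][2] = -4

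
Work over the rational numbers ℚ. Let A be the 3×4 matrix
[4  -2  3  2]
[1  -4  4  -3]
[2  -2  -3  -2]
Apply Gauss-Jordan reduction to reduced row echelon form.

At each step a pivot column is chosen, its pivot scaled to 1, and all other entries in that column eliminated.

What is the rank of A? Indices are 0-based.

pivot(0,0)=4: scale R0 → (1, -1/2, 3/4, 1/2)
  clear (1,0): R1 −= (1)R0 → (0, -7/2, 13/4, -7/2)
  clear (2,0): R2 −= (2)R0 → (0, -1, -9/2, -3)
pivot(1,1)=-7/2: scale R1 → (0, 1, -13/14, 1)
  clear (0,1): R0 −= (-1/2)R1 → (1, 0, 2/7, 1)
  clear (2,1): R2 −= (-1)R1 → (0, 0, -38/7, -2)
pivot(2,2)=-38/7: scale R2 → (0, 0, 1, 7/19)
  clear (0,2): R0 −= (2/7)R2 → (1, 0, 0, 17/19)
  clear (1,2): R1 −= (-13/14)R2 → (0, 1, 0, 51/38)

rank = 3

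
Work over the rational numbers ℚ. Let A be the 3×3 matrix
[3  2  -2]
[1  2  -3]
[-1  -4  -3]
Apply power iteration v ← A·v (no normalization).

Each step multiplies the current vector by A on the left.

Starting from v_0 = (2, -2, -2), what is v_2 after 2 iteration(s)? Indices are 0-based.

v_2 = (2, -22, -58)

v_0 = (2, -2, -2).
v_1 = A·v_0 = (6, 4, 12).
v_2 = A·v_1 = (2, -22, -58).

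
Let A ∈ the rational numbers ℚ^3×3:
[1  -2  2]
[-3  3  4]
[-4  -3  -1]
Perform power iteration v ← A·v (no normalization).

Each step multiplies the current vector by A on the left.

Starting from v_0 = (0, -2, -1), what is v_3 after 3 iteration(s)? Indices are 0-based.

v_0 = (0, -2, -1).
v_1 = A·v_0 = (2, -10, 7).
v_2 = A·v_1 = (36, -8, 15).
v_3 = A·v_2 = (82, -72, -135).

v_3 = (82, -72, -135)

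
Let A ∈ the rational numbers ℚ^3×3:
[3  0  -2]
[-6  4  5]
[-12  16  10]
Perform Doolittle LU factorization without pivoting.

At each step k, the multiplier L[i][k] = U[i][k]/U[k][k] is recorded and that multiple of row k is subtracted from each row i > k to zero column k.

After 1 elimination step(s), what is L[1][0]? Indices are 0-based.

L[1][0] = -2

k=0: U[0][0]=3
  eliminate (1,0): mult=-2, new row 1: (0, 4, 1); set L[1][0]=-2
  eliminate (2,0): mult=-4, new row 2: (0, 16, 2); set L[2][0]=-4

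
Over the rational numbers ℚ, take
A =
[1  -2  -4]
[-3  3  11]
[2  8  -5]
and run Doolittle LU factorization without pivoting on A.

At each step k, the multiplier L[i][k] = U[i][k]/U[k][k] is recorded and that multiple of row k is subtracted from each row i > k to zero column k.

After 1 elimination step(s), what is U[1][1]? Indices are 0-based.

U[1][1] = -3

Step 1: pivot at (0,0) is 1.
  row1 ← row1 − (-3)·row0  ⇒  L[1][0]=-3, U row1=(0, -3, -1)
  row2 ← row2 − (2)·row0  ⇒  L[2][0]=2, U row2=(0, 12, 3)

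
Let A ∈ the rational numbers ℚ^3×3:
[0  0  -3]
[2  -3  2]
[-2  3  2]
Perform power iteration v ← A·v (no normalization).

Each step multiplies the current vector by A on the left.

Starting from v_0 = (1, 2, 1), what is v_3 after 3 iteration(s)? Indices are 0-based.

v_3 = (-36, -48, 96)

v_0 = (1, 2, 1).
v_1 = A·v_0 = (-3, -2, 6).
v_2 = A·v_1 = (-18, 12, 12).
v_3 = A·v_2 = (-36, -48, 96).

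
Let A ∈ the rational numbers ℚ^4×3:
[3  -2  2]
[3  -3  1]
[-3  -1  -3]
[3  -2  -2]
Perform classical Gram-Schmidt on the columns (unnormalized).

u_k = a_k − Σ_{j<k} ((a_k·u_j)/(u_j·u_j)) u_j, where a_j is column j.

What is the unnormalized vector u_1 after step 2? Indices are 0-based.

Step 1: u_0 = a_0 = (3, 3, -3, 3).
Step 2: u_1 = a_1 − (-1/2)·u_0 = (-1/2, -3/2, -5/2, -1/2).

u_1 = (-1/2, -3/2, -5/2, -1/2)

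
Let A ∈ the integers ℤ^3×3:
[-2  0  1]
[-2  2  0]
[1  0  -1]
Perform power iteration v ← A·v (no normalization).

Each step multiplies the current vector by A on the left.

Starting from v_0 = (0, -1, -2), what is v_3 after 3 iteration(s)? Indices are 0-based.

v_3 = (-16, -12, 10)

v_0 = (0, -1, -2).
v_1 = A·v_0 = (-2, -2, 2).
v_2 = A·v_1 = (6, 0, -4).
v_3 = A·v_2 = (-16, -12, 10).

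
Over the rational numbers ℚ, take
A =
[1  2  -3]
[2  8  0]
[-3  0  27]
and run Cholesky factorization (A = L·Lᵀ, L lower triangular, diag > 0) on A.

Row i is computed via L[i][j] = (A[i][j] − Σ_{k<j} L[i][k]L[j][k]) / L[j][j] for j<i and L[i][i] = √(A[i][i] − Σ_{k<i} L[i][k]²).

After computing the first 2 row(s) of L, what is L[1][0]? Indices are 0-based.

Step 1: L[0][0] = √(1) = 1.
  L[1][0] = (2) / L[0][0] = 2.
Step 2: L[1][1] = √(4) = 2.

L[1][0] = 2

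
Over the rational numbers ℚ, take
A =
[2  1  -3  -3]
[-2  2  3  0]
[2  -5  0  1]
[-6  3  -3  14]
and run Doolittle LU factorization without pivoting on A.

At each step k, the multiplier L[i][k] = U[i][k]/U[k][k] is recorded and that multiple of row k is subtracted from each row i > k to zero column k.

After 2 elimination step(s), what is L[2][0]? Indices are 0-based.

Step 1: pivot at (0,0) is 2.
  row1 ← row1 − (-1)·row0  ⇒  L[1][0]=-1, U row1=(0, 3, 0, -3)
  row2 ← row2 − (1)·row0  ⇒  L[2][0]=1, U row2=(0, -6, 3, 4)
  row3 ← row3 − (-3)·row0  ⇒  L[3][0]=-3, U row3=(0, 6, -12, 5)
Step 2: pivot at (1,1) is 3.
  row2 ← row2 − (-2)·row1  ⇒  L[2][1]=-2, U row2=(0, 0, 3, -2)
  row3 ← row3 − (2)·row1  ⇒  L[3][1]=2, U row3=(0, 0, -12, 11)

L[2][0] = 1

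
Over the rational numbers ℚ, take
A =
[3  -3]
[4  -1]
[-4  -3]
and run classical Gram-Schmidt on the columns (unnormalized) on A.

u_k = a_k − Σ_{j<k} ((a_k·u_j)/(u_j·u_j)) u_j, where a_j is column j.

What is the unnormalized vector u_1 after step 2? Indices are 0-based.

Step 1: u_0 = a_0 = (3, 4, -4).
Step 2: u_1 = a_1 − (-1/41)·u_0 = (-120/41, -37/41, -127/41).

u_1 = (-120/41, -37/41, -127/41)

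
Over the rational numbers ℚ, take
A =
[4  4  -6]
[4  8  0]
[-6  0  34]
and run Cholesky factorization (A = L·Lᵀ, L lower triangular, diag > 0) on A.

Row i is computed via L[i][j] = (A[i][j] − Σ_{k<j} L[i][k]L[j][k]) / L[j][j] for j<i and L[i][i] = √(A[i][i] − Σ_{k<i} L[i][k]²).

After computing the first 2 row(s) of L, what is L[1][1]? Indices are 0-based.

L[1][1] = 2

Step 1: L[0][0] = √(4) = 2.
  L[1][0] = (4) / L[0][0] = 2.
Step 2: L[1][1] = √(4) = 2.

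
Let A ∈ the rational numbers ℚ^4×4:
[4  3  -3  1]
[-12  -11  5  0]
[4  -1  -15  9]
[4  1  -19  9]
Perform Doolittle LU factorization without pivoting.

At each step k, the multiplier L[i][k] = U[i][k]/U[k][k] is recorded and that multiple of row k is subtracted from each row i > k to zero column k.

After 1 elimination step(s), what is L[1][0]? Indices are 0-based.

Step 1: pivot at (0,0) is 4.
  row1 ← row1 − (-3)·row0  ⇒  L[1][0]=-3, U row1=(0, -2, -4, 3)
  row2 ← row2 − (1)·row0  ⇒  L[2][0]=1, U row2=(0, -4, -12, 8)
  row3 ← row3 − (1)·row0  ⇒  L[3][0]=1, U row3=(0, -2, -16, 8)

L[1][0] = -3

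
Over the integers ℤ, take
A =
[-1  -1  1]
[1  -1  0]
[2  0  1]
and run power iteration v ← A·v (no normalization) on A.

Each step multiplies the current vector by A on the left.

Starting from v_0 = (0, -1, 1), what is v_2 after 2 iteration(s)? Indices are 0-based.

v_2 = (-2, 1, 5)

v_0 = (0, -1, 1).
v_1 = A·v_0 = (2, 1, 1).
v_2 = A·v_1 = (-2, 1, 5).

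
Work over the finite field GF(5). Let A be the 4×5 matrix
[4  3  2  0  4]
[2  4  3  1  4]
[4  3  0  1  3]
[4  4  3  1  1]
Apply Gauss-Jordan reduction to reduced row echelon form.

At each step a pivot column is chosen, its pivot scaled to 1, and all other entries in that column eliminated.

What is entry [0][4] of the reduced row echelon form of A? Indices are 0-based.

M[0][4] = 1

[1] R0 /= 4  ⇒  (1, 2, 3, 0, 1)
     R1 -= 2·R0  ⇒  (0, 0, 2, 1, 2)
     R2 -= 4·R0  ⇒  (0, 0, 3, 1, 4)
     R3 -= 4·R0  ⇒  (0, 1, 1, 1, 2)
[2] R1 <-> R3
[2] R1 /= 1  ⇒  (0, 1, 1, 1, 2)
     R0 -= 2·R1  ⇒  (1, 0, 1, 3, 2)
[3] R2 /= 3  ⇒  (0, 0, 1, 2, 3)
     R0 -= 1·R2  ⇒  (1, 0, 0, 1, 4)
     R1 -= 1·R2  ⇒  (0, 1, 0, 4, 4)
     R3 -= 2·R2  ⇒  (0, 0, 0, 2, 1)
[4] R3 /= 2  ⇒  (0, 0, 0, 1, 3)
     R0 -= 1·R3  ⇒  (1, 0, 0, 0, 1)
     R1 -= 4·R3  ⇒  (0, 1, 0, 0, 2)
     R2 -= 2·R3  ⇒  (0, 0, 1, 0, 2)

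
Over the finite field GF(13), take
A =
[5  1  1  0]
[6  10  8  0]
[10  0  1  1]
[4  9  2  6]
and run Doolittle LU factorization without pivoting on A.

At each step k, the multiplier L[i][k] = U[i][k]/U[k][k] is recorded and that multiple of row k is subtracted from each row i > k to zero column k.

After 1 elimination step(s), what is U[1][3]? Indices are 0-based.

k=0: U[0][0]=5
  eliminate (1,0): mult=9, new row 1: (0, 1, 12, 0); set L[1][0]=9
  eliminate (2,0): mult=2, new row 2: (0, 11, 12, 1); set L[2][0]=2
  eliminate (3,0): mult=6, new row 3: (0, 3, 9, 6); set L[3][0]=6

U[1][3] = 0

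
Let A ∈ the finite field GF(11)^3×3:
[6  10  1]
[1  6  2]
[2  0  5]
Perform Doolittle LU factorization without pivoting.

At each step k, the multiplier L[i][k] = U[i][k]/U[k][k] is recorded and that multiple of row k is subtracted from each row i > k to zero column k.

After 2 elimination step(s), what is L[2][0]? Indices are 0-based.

Step 1: pivot at (0,0) is 6.
  row1 ← row1 − (2)·row0  ⇒  L[1][0]=2, U row1=(0, 8, 0)
  row2 ← row2 − (4)·row0  ⇒  L[2][0]=4, U row2=(0, 4, 1)
Step 2: pivot at (1,1) is 8.
  row2 ← row2 − (6)·row1  ⇒  L[2][1]=6, U row2=(0, 0, 1)

L[2][0] = 4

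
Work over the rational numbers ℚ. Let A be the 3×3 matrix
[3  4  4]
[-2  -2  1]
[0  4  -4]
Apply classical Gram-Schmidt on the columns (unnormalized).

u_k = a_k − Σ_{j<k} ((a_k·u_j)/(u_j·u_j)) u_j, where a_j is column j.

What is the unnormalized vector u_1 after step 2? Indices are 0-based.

Step 1: u_0 = a_0 = (3, -2, 0).
Step 2: u_1 = a_1 − (16/13)·u_0 = (4/13, 6/13, 4).

u_1 = (4/13, 6/13, 4)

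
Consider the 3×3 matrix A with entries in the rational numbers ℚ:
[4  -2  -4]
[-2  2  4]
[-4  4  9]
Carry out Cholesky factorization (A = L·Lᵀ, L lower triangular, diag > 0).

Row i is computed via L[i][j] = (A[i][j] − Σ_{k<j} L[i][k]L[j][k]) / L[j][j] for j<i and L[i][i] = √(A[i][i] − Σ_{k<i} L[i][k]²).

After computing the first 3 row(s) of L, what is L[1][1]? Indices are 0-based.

Step 1: L[0][0] = √(4) = 2.
  L[1][0] = (-2) / L[0][0] = -1.
Step 2: L[1][1] = √(1) = 1.
  L[2][0] = (-4) / L[0][0] = -2.
  L[2][1] = (2) / L[1][1] = 2.
Step 3: L[2][2] = √(1) = 1.

L[1][1] = 1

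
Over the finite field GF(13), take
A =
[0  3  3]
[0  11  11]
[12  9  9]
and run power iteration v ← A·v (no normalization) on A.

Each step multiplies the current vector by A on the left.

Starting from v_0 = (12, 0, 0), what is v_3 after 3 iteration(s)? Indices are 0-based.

v_0 = (12, 0, 0).
v_1 = A·v_0 = (0, 0, 1).
v_2 = A·v_1 = (3, 11, 9).
v_3 = A·v_2 = (8, 12, 8).

v_3 = (8, 12, 8)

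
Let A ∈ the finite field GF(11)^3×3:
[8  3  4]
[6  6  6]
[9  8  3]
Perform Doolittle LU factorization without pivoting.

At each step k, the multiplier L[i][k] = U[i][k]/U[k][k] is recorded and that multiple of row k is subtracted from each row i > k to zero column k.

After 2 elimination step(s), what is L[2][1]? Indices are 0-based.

L[2][1] = 6

[col 0] pivot 8
  R1 -= 9*R0 → (0, 1, 3)  (L[1][0] := 9)
  R2 -= 8*R0 → (0, 6, 4)  (L[2][0] := 8)
[col 1] pivot 1
  R2 -= 6*R1 → (0, 0, 8)  (L[2][1] := 6)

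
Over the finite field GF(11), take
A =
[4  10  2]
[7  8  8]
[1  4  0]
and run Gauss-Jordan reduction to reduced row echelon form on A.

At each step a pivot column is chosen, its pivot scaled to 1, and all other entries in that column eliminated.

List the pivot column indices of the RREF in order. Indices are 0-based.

pivot columns: 0, 1, 2

step 1: normalize row 0 (÷4) = (1, 8, 6)
  row 1: subtract 7×row0 = (0, 7, 10)
  row 2: subtract 1×row0 = (0, 7, 5)
step 2: normalize row 1 (÷7) = (0, 1, 3)
  row 0: subtract 8×row1 = (1, 0, 4)
  row 2: subtract 7×row1 = (0, 0, 6)
step 3: normalize row 2 (÷6) = (0, 0, 1)
  row 0: subtract 4×row2 = (1, 0, 0)
  row 1: subtract 3×row2 = (0, 1, 0)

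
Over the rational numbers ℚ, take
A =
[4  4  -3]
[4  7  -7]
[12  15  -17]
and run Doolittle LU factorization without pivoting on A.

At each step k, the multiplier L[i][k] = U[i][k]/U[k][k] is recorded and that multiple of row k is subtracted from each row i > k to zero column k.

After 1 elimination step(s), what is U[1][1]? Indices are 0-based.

U[1][1] = 3

[col 0] pivot 4
  R1 -= 1*R0 → (0, 3, -4)  (L[1][0] := 1)
  R2 -= 3*R0 → (0, 3, -8)  (L[2][0] := 3)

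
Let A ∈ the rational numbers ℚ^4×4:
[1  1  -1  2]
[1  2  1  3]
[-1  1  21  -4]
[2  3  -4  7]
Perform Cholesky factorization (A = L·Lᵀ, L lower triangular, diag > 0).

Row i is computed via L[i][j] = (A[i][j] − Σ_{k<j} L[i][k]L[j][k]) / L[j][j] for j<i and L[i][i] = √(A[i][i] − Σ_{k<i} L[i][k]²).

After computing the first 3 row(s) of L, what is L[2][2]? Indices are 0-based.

Step 1: L[0][0] = √(1) = 1.
  L[1][0] = (1) / L[0][0] = 1.
Step 2: L[1][1] = √(1) = 1.
  L[2][0] = (-1) / L[0][0] = -1.
  L[2][1] = (2) / L[1][1] = 2.
Step 3: L[2][2] = √(16) = 4.

L[2][2] = 4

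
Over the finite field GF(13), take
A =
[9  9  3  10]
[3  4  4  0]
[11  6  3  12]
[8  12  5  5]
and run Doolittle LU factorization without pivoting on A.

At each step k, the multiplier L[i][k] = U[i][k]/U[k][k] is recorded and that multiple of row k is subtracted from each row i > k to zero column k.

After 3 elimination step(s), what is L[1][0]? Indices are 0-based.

k=0: U[0][0]=9
  eliminate (1,0): mult=9, new row 1: (0, 1, 3, 1); set L[1][0]=9
  eliminate (2,0): mult=7, new row 2: (0, 8, 8, 7); set L[2][0]=7
  eliminate (3,0): mult=11, new row 3: (0, 4, 11, 12); set L[3][0]=11
k=1: U[1][1]=1
  eliminate (2,1): mult=8, new row 2: (0, 0, 10, 12); set L[2][1]=8
  eliminate (3,1): mult=4, new row 3: (0, 0, 12, 8); set L[3][1]=4
k=2: U[2][2]=10
  eliminate (3,2): mult=9, new row 3: (0, 0, 0, 4); set L[3][2]=9

L[1][0] = 9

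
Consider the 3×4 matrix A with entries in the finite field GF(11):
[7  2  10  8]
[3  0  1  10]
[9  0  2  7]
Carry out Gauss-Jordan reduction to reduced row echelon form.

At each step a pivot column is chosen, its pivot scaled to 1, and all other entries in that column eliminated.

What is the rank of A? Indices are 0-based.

rank = 3

[1] R0 /= 7  ⇒  (1, 5, 3, 9)
     R1 -= 3·R0  ⇒  (0, 7, 3, 5)
     R2 -= 9·R0  ⇒  (0, 10, 8, 3)
[2] R1 /= 7  ⇒  (0, 1, 2, 7)
     R0 -= 5·R1  ⇒  (1, 0, 4, 7)
     R2 -= 10·R1  ⇒  (0, 0, 10, 10)
[3] R2 /= 10  ⇒  (0, 0, 1, 1)
     R0 -= 4·R2  ⇒  (1, 0, 0, 3)
     R1 -= 2·R2  ⇒  (0, 1, 0, 5)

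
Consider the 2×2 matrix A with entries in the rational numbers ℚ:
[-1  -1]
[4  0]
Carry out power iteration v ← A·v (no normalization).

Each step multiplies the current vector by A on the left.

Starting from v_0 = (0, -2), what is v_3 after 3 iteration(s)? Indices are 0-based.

v_0 = (0, -2).
v_1 = A·v_0 = (2, 0).
v_2 = A·v_1 = (-2, 8).
v_3 = A·v_2 = (-6, -8).

v_3 = (-6, -8)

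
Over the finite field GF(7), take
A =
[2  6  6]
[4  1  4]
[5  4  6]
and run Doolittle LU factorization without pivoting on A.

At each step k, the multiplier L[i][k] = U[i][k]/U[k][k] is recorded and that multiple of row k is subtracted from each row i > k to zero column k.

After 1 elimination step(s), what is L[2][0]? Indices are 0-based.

Step 1: pivot at (0,0) is 2.
  row1 ← row1 − (2)·row0  ⇒  L[1][0]=2, U row1=(0, 3, 6)
  row2 ← row2 − (6)·row0  ⇒  L[2][0]=6, U row2=(0, 3, 5)

L[2][0] = 6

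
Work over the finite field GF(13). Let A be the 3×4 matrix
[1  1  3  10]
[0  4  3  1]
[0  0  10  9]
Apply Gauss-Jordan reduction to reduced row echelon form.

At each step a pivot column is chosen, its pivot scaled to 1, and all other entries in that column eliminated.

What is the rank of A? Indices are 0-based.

step 1: normalize row 0 (÷1) = (1, 1, 3, 10)
step 2: normalize row 1 (÷4) = (0, 1, 4, 10)
  row 0: subtract 1×row1 = (1, 0, 12, 0)
step 3: normalize row 2 (÷10) = (0, 0, 1, 10)
  row 0: subtract 12×row2 = (1, 0, 0, 10)
  row 1: subtract 4×row2 = (0, 1, 0, 9)

rank = 3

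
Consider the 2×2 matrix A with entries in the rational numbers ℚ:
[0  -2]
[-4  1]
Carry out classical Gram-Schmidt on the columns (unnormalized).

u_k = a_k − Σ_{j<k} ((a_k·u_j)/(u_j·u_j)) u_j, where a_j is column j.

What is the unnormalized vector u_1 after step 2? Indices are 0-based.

Step 1: u_0 = a_0 = (0, -4).
Step 2: u_1 = a_1 − (-1/4)·u_0 = (-2, 0).

u_1 = (-2, 0)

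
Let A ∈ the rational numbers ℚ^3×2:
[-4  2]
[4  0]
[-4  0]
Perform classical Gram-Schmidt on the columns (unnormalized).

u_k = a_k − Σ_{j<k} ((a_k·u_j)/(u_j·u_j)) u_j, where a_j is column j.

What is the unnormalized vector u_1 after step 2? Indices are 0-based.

Step 1: u_0 = a_0 = (-4, 4, -4).
Step 2: u_1 = a_1 − (-1/6)·u_0 = (4/3, 2/3, -2/3).

u_1 = (4/3, 2/3, -2/3)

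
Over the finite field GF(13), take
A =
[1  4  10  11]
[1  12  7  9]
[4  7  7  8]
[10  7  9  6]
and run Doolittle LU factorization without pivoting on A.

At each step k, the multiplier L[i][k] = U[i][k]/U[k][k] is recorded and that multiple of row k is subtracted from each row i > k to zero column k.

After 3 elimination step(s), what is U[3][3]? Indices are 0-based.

U[3][3] = 12

k=0: U[0][0]=1
  eliminate (1,0): mult=1, new row 1: (0, 8, 10, 11); set L[1][0]=1
  eliminate (2,0): mult=4, new row 2: (0, 4, 6, 3); set L[2][0]=4
  eliminate (3,0): mult=10, new row 3: (0, 6, 0, 0); set L[3][0]=10
k=1: U[1][1]=8
  eliminate (2,1): mult=7, new row 2: (0, 0, 1, 4); set L[2][1]=7
  eliminate (3,1): mult=4, new row 3: (0, 0, 12, 8); set L[3][1]=4
k=2: U[2][2]=1
  eliminate (3,2): mult=12, new row 3: (0, 0, 0, 12); set L[3][2]=12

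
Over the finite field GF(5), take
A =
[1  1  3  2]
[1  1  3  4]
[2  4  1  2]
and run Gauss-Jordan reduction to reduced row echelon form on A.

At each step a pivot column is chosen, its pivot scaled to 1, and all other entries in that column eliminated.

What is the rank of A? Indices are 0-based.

[1] R0 /= 1  ⇒  (1, 1, 3, 2)
     R1 -= 1·R0  ⇒  (0, 0, 0, 2)
     R2 -= 2·R0  ⇒  (0, 2, 0, 3)
[2] R1 <-> R2
[2] R1 /= 2  ⇒  (0, 1, 0, 4)
     R0 -= 1·R1  ⇒  (1, 0, 3, 3)
column 2 empty below row 2
[3] R2 /= 2  ⇒  (0, 0, 0, 1)
     R0 -= 3·R2  ⇒  (1, 0, 3, 0)
     R1 -= 4·R2  ⇒  (0, 1, 0, 0)

rank = 3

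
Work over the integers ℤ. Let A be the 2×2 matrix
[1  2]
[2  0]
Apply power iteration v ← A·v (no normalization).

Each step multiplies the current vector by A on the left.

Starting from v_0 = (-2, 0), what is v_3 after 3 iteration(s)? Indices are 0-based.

v_3 = (-18, -20)

v_0 = (-2, 0).
v_1 = A·v_0 = (-2, -4).
v_2 = A·v_1 = (-10, -4).
v_3 = A·v_2 = (-18, -20).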